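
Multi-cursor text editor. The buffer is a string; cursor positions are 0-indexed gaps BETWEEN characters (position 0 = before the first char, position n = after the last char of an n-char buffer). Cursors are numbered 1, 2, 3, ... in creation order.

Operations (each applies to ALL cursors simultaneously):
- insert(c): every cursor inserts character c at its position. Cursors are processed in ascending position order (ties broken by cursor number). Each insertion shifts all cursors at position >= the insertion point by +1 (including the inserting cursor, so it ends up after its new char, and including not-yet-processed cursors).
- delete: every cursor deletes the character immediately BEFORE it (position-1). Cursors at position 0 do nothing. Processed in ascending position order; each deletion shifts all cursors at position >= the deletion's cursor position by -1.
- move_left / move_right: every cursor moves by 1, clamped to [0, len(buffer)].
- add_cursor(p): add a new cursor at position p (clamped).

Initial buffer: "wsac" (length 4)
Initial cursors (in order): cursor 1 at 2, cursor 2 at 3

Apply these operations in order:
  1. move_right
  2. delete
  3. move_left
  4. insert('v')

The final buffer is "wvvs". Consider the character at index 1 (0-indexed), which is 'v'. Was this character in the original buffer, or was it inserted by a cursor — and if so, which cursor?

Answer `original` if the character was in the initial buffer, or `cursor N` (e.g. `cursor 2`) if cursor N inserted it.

Answer: cursor 1

Derivation:
After op 1 (move_right): buffer="wsac" (len 4), cursors c1@3 c2@4, authorship ....
After op 2 (delete): buffer="ws" (len 2), cursors c1@2 c2@2, authorship ..
After op 3 (move_left): buffer="ws" (len 2), cursors c1@1 c2@1, authorship ..
After op 4 (insert('v')): buffer="wvvs" (len 4), cursors c1@3 c2@3, authorship .12.
Authorship (.=original, N=cursor N): . 1 2 .
Index 1: author = 1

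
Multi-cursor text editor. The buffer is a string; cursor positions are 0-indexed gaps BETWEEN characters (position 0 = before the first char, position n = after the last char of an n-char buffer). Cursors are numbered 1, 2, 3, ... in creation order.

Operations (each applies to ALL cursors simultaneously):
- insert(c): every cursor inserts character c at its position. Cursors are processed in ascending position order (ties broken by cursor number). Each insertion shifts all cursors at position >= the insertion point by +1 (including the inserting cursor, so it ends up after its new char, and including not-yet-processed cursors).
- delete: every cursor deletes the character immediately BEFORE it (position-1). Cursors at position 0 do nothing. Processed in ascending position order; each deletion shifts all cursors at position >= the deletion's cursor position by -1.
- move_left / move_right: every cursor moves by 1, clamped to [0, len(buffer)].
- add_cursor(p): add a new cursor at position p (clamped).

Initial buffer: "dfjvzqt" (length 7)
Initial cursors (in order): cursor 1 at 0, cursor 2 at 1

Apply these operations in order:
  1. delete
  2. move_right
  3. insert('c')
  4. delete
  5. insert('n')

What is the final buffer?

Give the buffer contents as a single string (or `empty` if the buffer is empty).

After op 1 (delete): buffer="fjvzqt" (len 6), cursors c1@0 c2@0, authorship ......
After op 2 (move_right): buffer="fjvzqt" (len 6), cursors c1@1 c2@1, authorship ......
After op 3 (insert('c')): buffer="fccjvzqt" (len 8), cursors c1@3 c2@3, authorship .12.....
After op 4 (delete): buffer="fjvzqt" (len 6), cursors c1@1 c2@1, authorship ......
After op 5 (insert('n')): buffer="fnnjvzqt" (len 8), cursors c1@3 c2@3, authorship .12.....

Answer: fnnjvzqt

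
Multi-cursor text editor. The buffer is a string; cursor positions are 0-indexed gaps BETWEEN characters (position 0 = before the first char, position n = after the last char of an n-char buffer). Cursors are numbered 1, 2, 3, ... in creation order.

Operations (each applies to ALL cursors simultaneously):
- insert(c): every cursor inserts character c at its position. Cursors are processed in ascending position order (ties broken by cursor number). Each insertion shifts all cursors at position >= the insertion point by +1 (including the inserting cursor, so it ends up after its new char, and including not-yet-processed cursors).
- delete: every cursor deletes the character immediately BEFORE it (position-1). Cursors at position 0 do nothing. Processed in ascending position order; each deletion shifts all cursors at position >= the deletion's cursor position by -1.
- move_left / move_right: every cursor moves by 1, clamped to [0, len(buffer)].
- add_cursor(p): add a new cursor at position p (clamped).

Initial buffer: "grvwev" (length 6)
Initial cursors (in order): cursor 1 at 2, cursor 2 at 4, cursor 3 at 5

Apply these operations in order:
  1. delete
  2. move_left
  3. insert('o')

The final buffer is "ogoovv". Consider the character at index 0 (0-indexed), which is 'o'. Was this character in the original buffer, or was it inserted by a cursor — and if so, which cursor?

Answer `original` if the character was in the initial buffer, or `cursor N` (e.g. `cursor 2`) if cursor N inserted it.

Answer: cursor 1

Derivation:
After op 1 (delete): buffer="gvv" (len 3), cursors c1@1 c2@2 c3@2, authorship ...
After op 2 (move_left): buffer="gvv" (len 3), cursors c1@0 c2@1 c3@1, authorship ...
After op 3 (insert('o')): buffer="ogoovv" (len 6), cursors c1@1 c2@4 c3@4, authorship 1.23..
Authorship (.=original, N=cursor N): 1 . 2 3 . .
Index 0: author = 1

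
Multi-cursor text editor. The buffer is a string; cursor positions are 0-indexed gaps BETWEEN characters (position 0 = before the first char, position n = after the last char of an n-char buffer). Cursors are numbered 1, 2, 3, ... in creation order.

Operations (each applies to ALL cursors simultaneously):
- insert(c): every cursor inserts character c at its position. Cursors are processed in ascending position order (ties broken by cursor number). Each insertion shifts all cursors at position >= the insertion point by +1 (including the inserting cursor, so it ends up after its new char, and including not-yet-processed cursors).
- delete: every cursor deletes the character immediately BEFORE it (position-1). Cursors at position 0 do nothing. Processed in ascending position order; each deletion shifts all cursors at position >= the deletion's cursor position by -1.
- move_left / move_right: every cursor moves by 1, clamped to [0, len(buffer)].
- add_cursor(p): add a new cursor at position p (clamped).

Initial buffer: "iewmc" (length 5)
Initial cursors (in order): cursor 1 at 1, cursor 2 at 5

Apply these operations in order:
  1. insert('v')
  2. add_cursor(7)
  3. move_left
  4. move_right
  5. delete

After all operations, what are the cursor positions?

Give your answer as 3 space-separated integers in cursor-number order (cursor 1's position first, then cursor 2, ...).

Answer: 1 4 4

Derivation:
After op 1 (insert('v')): buffer="ivewmcv" (len 7), cursors c1@2 c2@7, authorship .1....2
After op 2 (add_cursor(7)): buffer="ivewmcv" (len 7), cursors c1@2 c2@7 c3@7, authorship .1....2
After op 3 (move_left): buffer="ivewmcv" (len 7), cursors c1@1 c2@6 c3@6, authorship .1....2
After op 4 (move_right): buffer="ivewmcv" (len 7), cursors c1@2 c2@7 c3@7, authorship .1....2
After op 5 (delete): buffer="iewm" (len 4), cursors c1@1 c2@4 c3@4, authorship ....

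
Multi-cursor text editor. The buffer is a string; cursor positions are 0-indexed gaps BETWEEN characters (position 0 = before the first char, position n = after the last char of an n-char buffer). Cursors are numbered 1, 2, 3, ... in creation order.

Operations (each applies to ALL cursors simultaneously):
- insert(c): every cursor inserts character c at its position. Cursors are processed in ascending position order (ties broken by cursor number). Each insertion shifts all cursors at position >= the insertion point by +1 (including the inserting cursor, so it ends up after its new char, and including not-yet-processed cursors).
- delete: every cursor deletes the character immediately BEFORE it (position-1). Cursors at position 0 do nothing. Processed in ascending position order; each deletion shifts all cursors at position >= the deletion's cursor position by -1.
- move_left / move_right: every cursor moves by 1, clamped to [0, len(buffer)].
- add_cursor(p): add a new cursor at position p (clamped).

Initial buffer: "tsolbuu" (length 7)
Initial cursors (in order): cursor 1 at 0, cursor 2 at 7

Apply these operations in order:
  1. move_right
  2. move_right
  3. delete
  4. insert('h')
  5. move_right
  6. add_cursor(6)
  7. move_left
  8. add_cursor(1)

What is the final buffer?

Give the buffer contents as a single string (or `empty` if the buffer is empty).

Answer: tholbuh

Derivation:
After op 1 (move_right): buffer="tsolbuu" (len 7), cursors c1@1 c2@7, authorship .......
After op 2 (move_right): buffer="tsolbuu" (len 7), cursors c1@2 c2@7, authorship .......
After op 3 (delete): buffer="tolbu" (len 5), cursors c1@1 c2@5, authorship .....
After op 4 (insert('h')): buffer="tholbuh" (len 7), cursors c1@2 c2@7, authorship .1....2
After op 5 (move_right): buffer="tholbuh" (len 7), cursors c1@3 c2@7, authorship .1....2
After op 6 (add_cursor(6)): buffer="tholbuh" (len 7), cursors c1@3 c3@6 c2@7, authorship .1....2
After op 7 (move_left): buffer="tholbuh" (len 7), cursors c1@2 c3@5 c2@6, authorship .1....2
After op 8 (add_cursor(1)): buffer="tholbuh" (len 7), cursors c4@1 c1@2 c3@5 c2@6, authorship .1....2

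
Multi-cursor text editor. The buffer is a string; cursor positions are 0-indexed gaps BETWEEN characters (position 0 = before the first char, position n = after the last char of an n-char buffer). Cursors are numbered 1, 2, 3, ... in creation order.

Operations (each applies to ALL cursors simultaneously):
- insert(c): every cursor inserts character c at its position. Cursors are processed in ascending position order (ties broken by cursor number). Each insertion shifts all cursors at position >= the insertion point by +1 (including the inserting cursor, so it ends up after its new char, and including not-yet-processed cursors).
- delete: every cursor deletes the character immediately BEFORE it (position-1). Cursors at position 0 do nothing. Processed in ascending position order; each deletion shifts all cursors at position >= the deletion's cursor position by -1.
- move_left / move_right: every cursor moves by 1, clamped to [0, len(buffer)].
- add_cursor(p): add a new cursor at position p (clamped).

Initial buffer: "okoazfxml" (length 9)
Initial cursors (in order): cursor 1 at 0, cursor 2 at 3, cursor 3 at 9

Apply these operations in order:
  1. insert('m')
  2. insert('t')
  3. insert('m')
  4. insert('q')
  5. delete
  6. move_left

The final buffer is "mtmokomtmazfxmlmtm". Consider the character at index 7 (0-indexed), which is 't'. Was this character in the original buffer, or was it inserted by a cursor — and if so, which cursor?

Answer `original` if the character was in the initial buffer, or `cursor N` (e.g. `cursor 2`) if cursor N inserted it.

After op 1 (insert('m')): buffer="mokomazfxmlm" (len 12), cursors c1@1 c2@5 c3@12, authorship 1...2......3
After op 2 (insert('t')): buffer="mtokomtazfxmlmt" (len 15), cursors c1@2 c2@7 c3@15, authorship 11...22......33
After op 3 (insert('m')): buffer="mtmokomtmazfxmlmtm" (len 18), cursors c1@3 c2@9 c3@18, authorship 111...222......333
After op 4 (insert('q')): buffer="mtmqokomtmqazfxmlmtmq" (len 21), cursors c1@4 c2@11 c3@21, authorship 1111...2222......3333
After op 5 (delete): buffer="mtmokomtmazfxmlmtm" (len 18), cursors c1@3 c2@9 c3@18, authorship 111...222......333
After op 6 (move_left): buffer="mtmokomtmazfxmlmtm" (len 18), cursors c1@2 c2@8 c3@17, authorship 111...222......333
Authorship (.=original, N=cursor N): 1 1 1 . . . 2 2 2 . . . . . . 3 3 3
Index 7: author = 2

Answer: cursor 2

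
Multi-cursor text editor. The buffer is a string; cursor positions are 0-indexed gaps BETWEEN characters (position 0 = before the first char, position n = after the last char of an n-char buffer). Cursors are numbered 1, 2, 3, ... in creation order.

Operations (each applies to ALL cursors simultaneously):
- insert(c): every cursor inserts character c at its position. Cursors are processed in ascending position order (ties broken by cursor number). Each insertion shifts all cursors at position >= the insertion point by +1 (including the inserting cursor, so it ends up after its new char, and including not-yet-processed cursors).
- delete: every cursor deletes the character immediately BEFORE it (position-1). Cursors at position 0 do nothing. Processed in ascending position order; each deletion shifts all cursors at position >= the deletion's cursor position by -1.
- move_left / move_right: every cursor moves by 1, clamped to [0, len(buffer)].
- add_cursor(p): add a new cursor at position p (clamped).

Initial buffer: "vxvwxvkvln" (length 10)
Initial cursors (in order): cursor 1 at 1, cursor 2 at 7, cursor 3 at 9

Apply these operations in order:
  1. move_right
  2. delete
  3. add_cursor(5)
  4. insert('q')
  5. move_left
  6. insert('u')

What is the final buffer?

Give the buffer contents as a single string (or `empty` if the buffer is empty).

Answer: vuqvwxvuqkuqluq

Derivation:
After op 1 (move_right): buffer="vxvwxvkvln" (len 10), cursors c1@2 c2@8 c3@10, authorship ..........
After op 2 (delete): buffer="vvwxvkl" (len 7), cursors c1@1 c2@6 c3@7, authorship .......
After op 3 (add_cursor(5)): buffer="vvwxvkl" (len 7), cursors c1@1 c4@5 c2@6 c3@7, authorship .......
After op 4 (insert('q')): buffer="vqvwxvqkqlq" (len 11), cursors c1@2 c4@7 c2@9 c3@11, authorship .1....4.2.3
After op 5 (move_left): buffer="vqvwxvqkqlq" (len 11), cursors c1@1 c4@6 c2@8 c3@10, authorship .1....4.2.3
After op 6 (insert('u')): buffer="vuqvwxvuqkuqluq" (len 15), cursors c1@2 c4@8 c2@11 c3@14, authorship .11....44.22.33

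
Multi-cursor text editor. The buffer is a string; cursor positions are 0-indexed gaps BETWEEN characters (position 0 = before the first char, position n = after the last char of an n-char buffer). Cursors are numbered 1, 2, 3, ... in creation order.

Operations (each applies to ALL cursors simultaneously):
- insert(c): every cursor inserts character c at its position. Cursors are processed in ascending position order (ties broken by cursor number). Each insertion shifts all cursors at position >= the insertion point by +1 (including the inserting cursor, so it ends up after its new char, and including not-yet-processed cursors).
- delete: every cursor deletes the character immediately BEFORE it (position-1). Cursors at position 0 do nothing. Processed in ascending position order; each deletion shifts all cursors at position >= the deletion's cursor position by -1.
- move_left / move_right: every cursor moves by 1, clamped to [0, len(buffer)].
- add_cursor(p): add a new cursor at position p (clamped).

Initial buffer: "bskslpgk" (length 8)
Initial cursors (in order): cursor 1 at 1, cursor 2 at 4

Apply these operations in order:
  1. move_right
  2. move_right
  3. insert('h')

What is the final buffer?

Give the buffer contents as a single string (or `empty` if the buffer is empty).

Answer: bskhslphgk

Derivation:
After op 1 (move_right): buffer="bskslpgk" (len 8), cursors c1@2 c2@5, authorship ........
After op 2 (move_right): buffer="bskslpgk" (len 8), cursors c1@3 c2@6, authorship ........
After op 3 (insert('h')): buffer="bskhslphgk" (len 10), cursors c1@4 c2@8, authorship ...1...2..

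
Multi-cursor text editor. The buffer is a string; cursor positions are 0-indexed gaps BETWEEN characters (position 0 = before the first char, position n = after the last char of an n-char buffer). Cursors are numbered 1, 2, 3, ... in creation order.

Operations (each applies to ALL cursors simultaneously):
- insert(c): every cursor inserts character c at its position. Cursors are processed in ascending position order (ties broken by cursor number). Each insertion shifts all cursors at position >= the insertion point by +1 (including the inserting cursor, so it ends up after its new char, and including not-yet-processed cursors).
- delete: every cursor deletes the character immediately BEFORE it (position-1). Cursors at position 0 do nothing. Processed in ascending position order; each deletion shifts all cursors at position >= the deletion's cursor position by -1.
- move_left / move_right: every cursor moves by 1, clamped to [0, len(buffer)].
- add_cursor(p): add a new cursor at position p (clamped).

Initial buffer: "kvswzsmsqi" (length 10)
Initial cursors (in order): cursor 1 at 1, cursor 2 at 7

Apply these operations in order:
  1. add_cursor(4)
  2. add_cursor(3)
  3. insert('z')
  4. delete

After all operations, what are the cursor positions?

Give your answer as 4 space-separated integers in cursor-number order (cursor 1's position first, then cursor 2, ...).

Answer: 1 7 4 3

Derivation:
After op 1 (add_cursor(4)): buffer="kvswzsmsqi" (len 10), cursors c1@1 c3@4 c2@7, authorship ..........
After op 2 (add_cursor(3)): buffer="kvswzsmsqi" (len 10), cursors c1@1 c4@3 c3@4 c2@7, authorship ..........
After op 3 (insert('z')): buffer="kzvszwzzsmzsqi" (len 14), cursors c1@2 c4@5 c3@7 c2@11, authorship .1..4.3...2...
After op 4 (delete): buffer="kvswzsmsqi" (len 10), cursors c1@1 c4@3 c3@4 c2@7, authorship ..........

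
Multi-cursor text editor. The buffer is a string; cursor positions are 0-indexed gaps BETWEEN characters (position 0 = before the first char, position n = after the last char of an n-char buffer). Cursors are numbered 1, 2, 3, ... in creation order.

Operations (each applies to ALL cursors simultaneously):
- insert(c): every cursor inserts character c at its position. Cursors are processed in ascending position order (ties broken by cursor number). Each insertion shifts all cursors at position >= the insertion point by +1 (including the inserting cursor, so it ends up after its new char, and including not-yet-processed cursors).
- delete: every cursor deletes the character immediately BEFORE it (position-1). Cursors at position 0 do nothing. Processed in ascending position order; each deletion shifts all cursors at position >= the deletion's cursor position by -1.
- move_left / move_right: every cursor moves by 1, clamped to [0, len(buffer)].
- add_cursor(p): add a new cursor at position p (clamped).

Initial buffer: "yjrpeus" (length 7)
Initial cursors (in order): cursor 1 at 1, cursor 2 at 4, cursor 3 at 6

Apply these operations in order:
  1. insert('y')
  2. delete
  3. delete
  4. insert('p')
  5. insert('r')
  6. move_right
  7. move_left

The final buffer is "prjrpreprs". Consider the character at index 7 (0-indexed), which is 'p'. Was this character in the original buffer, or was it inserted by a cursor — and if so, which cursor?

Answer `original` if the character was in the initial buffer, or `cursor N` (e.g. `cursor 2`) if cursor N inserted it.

Answer: cursor 3

Derivation:
After op 1 (insert('y')): buffer="yyjrpyeuys" (len 10), cursors c1@2 c2@6 c3@9, authorship .1...2..3.
After op 2 (delete): buffer="yjrpeus" (len 7), cursors c1@1 c2@4 c3@6, authorship .......
After op 3 (delete): buffer="jres" (len 4), cursors c1@0 c2@2 c3@3, authorship ....
After op 4 (insert('p')): buffer="pjrpeps" (len 7), cursors c1@1 c2@4 c3@6, authorship 1..2.3.
After op 5 (insert('r')): buffer="prjrpreprs" (len 10), cursors c1@2 c2@6 c3@9, authorship 11..22.33.
After op 6 (move_right): buffer="prjrpreprs" (len 10), cursors c1@3 c2@7 c3@10, authorship 11..22.33.
After op 7 (move_left): buffer="prjrpreprs" (len 10), cursors c1@2 c2@6 c3@9, authorship 11..22.33.
Authorship (.=original, N=cursor N): 1 1 . . 2 2 . 3 3 .
Index 7: author = 3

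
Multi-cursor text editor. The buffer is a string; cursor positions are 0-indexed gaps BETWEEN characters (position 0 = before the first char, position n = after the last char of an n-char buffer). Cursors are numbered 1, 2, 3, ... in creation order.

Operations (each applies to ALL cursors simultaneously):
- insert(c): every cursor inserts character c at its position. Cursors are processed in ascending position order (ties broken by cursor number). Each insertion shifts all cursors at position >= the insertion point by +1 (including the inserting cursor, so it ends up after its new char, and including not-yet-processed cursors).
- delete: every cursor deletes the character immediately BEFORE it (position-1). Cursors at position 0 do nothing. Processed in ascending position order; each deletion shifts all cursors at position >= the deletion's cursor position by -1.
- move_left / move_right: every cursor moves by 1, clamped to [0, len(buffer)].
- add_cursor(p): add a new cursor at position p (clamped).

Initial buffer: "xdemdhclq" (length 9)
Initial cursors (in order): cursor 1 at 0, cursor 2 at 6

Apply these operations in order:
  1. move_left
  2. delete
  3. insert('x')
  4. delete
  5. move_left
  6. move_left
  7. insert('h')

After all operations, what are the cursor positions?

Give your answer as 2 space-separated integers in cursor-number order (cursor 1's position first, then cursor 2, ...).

Answer: 1 4

Derivation:
After op 1 (move_left): buffer="xdemdhclq" (len 9), cursors c1@0 c2@5, authorship .........
After op 2 (delete): buffer="xdemhclq" (len 8), cursors c1@0 c2@4, authorship ........
After op 3 (insert('x')): buffer="xxdemxhclq" (len 10), cursors c1@1 c2@6, authorship 1....2....
After op 4 (delete): buffer="xdemhclq" (len 8), cursors c1@0 c2@4, authorship ........
After op 5 (move_left): buffer="xdemhclq" (len 8), cursors c1@0 c2@3, authorship ........
After op 6 (move_left): buffer="xdemhclq" (len 8), cursors c1@0 c2@2, authorship ........
After op 7 (insert('h')): buffer="hxdhemhclq" (len 10), cursors c1@1 c2@4, authorship 1..2......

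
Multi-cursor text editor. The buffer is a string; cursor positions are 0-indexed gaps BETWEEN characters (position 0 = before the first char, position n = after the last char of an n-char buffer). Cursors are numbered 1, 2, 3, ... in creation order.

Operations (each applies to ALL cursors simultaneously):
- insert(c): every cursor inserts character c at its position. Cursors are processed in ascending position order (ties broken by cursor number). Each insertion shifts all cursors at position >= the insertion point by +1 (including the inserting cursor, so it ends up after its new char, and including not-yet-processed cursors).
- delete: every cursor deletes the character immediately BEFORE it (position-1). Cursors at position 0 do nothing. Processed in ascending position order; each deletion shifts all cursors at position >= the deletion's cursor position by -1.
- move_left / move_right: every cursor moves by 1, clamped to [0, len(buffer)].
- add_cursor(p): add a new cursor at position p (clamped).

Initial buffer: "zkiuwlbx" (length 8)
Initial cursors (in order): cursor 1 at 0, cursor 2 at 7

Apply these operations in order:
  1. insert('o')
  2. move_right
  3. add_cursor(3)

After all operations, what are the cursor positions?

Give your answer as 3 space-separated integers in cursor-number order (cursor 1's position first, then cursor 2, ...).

Answer: 2 10 3

Derivation:
After op 1 (insert('o')): buffer="ozkiuwlbox" (len 10), cursors c1@1 c2@9, authorship 1.......2.
After op 2 (move_right): buffer="ozkiuwlbox" (len 10), cursors c1@2 c2@10, authorship 1.......2.
After op 3 (add_cursor(3)): buffer="ozkiuwlbox" (len 10), cursors c1@2 c3@3 c2@10, authorship 1.......2.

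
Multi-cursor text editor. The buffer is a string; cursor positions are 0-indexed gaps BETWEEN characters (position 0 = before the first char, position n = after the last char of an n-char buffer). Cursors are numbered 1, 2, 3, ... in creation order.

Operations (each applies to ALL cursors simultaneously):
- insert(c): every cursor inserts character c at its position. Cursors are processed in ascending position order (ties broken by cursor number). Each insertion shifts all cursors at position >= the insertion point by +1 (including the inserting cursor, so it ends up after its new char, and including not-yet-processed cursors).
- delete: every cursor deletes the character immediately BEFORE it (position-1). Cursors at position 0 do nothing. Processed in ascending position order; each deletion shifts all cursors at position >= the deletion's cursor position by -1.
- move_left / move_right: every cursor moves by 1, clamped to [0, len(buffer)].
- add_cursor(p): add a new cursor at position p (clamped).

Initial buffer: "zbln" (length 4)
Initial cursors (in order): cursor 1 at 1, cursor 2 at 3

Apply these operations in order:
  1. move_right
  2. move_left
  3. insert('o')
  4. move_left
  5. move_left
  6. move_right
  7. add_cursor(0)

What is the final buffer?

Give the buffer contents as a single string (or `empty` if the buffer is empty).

After op 1 (move_right): buffer="zbln" (len 4), cursors c1@2 c2@4, authorship ....
After op 2 (move_left): buffer="zbln" (len 4), cursors c1@1 c2@3, authorship ....
After op 3 (insert('o')): buffer="zoblon" (len 6), cursors c1@2 c2@5, authorship .1..2.
After op 4 (move_left): buffer="zoblon" (len 6), cursors c1@1 c2@4, authorship .1..2.
After op 5 (move_left): buffer="zoblon" (len 6), cursors c1@0 c2@3, authorship .1..2.
After op 6 (move_right): buffer="zoblon" (len 6), cursors c1@1 c2@4, authorship .1..2.
After op 7 (add_cursor(0)): buffer="zoblon" (len 6), cursors c3@0 c1@1 c2@4, authorship .1..2.

Answer: zoblon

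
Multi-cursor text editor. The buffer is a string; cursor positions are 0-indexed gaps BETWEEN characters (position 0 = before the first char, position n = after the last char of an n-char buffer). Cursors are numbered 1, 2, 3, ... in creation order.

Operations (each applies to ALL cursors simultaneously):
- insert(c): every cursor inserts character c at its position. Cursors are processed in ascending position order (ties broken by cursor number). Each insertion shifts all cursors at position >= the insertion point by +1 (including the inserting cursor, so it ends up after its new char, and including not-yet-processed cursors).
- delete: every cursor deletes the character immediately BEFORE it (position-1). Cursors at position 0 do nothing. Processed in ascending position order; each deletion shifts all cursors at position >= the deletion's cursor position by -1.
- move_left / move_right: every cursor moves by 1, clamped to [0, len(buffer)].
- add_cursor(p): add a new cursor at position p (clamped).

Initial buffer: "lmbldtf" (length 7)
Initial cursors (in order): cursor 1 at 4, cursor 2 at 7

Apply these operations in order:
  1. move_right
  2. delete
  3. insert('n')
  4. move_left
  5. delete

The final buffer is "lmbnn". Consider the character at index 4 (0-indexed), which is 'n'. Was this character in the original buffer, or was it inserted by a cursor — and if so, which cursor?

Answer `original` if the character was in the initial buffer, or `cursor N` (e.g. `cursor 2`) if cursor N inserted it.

After op 1 (move_right): buffer="lmbldtf" (len 7), cursors c1@5 c2@7, authorship .......
After op 2 (delete): buffer="lmblt" (len 5), cursors c1@4 c2@5, authorship .....
After op 3 (insert('n')): buffer="lmblntn" (len 7), cursors c1@5 c2@7, authorship ....1.2
After op 4 (move_left): buffer="lmblntn" (len 7), cursors c1@4 c2@6, authorship ....1.2
After op 5 (delete): buffer="lmbnn" (len 5), cursors c1@3 c2@4, authorship ...12
Authorship (.=original, N=cursor N): . . . 1 2
Index 4: author = 2

Answer: cursor 2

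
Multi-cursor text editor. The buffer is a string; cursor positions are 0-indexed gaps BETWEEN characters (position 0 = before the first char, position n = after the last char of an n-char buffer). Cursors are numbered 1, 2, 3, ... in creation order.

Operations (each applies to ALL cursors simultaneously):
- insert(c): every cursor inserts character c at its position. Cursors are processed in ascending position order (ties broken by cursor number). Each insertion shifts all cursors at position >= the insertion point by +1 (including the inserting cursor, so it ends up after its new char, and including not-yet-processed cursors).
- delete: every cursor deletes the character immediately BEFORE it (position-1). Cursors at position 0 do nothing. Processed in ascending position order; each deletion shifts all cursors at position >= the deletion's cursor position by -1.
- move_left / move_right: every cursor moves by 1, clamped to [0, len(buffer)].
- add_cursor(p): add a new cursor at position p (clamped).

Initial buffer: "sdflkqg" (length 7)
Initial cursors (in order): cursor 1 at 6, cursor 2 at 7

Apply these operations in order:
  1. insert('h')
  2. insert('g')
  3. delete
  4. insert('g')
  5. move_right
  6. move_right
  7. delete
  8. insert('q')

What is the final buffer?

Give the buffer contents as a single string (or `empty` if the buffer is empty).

Answer: sdflkqhggqq

Derivation:
After op 1 (insert('h')): buffer="sdflkqhgh" (len 9), cursors c1@7 c2@9, authorship ......1.2
After op 2 (insert('g')): buffer="sdflkqhgghg" (len 11), cursors c1@8 c2@11, authorship ......11.22
After op 3 (delete): buffer="sdflkqhgh" (len 9), cursors c1@7 c2@9, authorship ......1.2
After op 4 (insert('g')): buffer="sdflkqhgghg" (len 11), cursors c1@8 c2@11, authorship ......11.22
After op 5 (move_right): buffer="sdflkqhgghg" (len 11), cursors c1@9 c2@11, authorship ......11.22
After op 6 (move_right): buffer="sdflkqhgghg" (len 11), cursors c1@10 c2@11, authorship ......11.22
After op 7 (delete): buffer="sdflkqhgg" (len 9), cursors c1@9 c2@9, authorship ......11.
After op 8 (insert('q')): buffer="sdflkqhggqq" (len 11), cursors c1@11 c2@11, authorship ......11.12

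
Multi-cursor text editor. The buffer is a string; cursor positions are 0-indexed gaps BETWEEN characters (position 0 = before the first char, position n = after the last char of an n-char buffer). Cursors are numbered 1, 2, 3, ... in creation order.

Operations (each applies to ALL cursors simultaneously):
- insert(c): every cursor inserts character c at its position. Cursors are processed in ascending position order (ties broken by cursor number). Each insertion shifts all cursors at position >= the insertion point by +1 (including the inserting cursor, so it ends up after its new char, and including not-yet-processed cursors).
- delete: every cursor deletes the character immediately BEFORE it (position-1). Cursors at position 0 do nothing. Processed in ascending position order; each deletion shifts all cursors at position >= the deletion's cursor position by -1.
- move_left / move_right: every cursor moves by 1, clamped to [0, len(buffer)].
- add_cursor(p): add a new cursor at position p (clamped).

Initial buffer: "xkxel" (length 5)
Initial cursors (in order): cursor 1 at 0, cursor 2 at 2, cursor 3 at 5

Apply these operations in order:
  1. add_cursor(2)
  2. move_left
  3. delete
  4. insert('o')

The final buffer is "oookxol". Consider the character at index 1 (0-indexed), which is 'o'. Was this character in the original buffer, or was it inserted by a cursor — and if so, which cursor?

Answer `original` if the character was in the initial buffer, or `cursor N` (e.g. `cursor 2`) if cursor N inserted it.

Answer: cursor 2

Derivation:
After op 1 (add_cursor(2)): buffer="xkxel" (len 5), cursors c1@0 c2@2 c4@2 c3@5, authorship .....
After op 2 (move_left): buffer="xkxel" (len 5), cursors c1@0 c2@1 c4@1 c3@4, authorship .....
After op 3 (delete): buffer="kxl" (len 3), cursors c1@0 c2@0 c4@0 c3@2, authorship ...
After op 4 (insert('o')): buffer="oookxol" (len 7), cursors c1@3 c2@3 c4@3 c3@6, authorship 124..3.
Authorship (.=original, N=cursor N): 1 2 4 . . 3 .
Index 1: author = 2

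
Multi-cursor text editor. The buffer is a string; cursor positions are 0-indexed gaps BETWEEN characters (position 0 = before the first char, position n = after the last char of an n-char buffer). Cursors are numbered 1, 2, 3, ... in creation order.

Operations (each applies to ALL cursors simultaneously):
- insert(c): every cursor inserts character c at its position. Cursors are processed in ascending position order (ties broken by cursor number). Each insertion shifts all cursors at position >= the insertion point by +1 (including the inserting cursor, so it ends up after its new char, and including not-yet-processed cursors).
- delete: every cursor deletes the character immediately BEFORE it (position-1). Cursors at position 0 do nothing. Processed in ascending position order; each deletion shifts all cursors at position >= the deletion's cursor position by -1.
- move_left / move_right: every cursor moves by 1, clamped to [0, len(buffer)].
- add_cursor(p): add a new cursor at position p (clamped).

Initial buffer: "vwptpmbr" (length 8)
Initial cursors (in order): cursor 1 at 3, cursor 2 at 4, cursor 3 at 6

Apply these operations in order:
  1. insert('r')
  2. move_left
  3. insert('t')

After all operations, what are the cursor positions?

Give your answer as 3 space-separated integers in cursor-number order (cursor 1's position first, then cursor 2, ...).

After op 1 (insert('r')): buffer="vwprtrpmrbr" (len 11), cursors c1@4 c2@6 c3@9, authorship ...1.2..3..
After op 2 (move_left): buffer="vwprtrpmrbr" (len 11), cursors c1@3 c2@5 c3@8, authorship ...1.2..3..
After op 3 (insert('t')): buffer="vwptrttrpmtrbr" (len 14), cursors c1@4 c2@7 c3@11, authorship ...11.22..33..

Answer: 4 7 11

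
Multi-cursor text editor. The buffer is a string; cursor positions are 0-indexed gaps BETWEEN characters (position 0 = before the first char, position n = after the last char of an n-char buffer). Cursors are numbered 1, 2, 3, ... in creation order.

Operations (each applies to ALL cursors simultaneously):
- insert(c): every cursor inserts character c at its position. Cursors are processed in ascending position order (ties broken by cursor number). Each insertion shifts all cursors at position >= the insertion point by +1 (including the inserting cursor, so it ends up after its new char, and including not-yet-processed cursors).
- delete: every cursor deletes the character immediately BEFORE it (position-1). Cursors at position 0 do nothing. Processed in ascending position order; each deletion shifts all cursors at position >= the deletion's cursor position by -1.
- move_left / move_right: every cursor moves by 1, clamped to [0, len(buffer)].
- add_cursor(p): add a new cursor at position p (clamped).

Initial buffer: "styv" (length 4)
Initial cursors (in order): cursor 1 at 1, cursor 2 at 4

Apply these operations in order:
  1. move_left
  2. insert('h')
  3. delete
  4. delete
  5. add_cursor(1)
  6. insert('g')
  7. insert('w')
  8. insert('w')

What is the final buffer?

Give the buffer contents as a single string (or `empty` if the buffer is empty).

Answer: gwwsgwwtgwwv

Derivation:
After op 1 (move_left): buffer="styv" (len 4), cursors c1@0 c2@3, authorship ....
After op 2 (insert('h')): buffer="hstyhv" (len 6), cursors c1@1 c2@5, authorship 1...2.
After op 3 (delete): buffer="styv" (len 4), cursors c1@0 c2@3, authorship ....
After op 4 (delete): buffer="stv" (len 3), cursors c1@0 c2@2, authorship ...
After op 5 (add_cursor(1)): buffer="stv" (len 3), cursors c1@0 c3@1 c2@2, authorship ...
After op 6 (insert('g')): buffer="gsgtgv" (len 6), cursors c1@1 c3@3 c2@5, authorship 1.3.2.
After op 7 (insert('w')): buffer="gwsgwtgwv" (len 9), cursors c1@2 c3@5 c2@8, authorship 11.33.22.
After op 8 (insert('w')): buffer="gwwsgwwtgwwv" (len 12), cursors c1@3 c3@7 c2@11, authorship 111.333.222.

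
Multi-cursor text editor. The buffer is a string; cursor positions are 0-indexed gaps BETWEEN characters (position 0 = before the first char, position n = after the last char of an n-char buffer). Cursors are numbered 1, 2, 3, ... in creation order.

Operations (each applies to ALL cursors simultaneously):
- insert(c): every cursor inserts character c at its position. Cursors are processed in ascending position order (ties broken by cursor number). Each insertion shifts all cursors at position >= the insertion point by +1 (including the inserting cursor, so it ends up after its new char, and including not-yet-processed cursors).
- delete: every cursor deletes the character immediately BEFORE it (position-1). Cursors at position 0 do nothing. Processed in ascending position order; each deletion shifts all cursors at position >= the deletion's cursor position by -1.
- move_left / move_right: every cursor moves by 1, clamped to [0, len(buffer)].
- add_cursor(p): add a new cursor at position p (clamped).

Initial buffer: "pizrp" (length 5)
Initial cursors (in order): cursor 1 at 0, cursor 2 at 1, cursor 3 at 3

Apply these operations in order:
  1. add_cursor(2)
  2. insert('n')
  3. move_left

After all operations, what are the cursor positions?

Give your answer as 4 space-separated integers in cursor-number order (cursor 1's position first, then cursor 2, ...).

Answer: 0 2 6 4

Derivation:
After op 1 (add_cursor(2)): buffer="pizrp" (len 5), cursors c1@0 c2@1 c4@2 c3@3, authorship .....
After op 2 (insert('n')): buffer="npninznrp" (len 9), cursors c1@1 c2@3 c4@5 c3@7, authorship 1.2.4.3..
After op 3 (move_left): buffer="npninznrp" (len 9), cursors c1@0 c2@2 c4@4 c3@6, authorship 1.2.4.3..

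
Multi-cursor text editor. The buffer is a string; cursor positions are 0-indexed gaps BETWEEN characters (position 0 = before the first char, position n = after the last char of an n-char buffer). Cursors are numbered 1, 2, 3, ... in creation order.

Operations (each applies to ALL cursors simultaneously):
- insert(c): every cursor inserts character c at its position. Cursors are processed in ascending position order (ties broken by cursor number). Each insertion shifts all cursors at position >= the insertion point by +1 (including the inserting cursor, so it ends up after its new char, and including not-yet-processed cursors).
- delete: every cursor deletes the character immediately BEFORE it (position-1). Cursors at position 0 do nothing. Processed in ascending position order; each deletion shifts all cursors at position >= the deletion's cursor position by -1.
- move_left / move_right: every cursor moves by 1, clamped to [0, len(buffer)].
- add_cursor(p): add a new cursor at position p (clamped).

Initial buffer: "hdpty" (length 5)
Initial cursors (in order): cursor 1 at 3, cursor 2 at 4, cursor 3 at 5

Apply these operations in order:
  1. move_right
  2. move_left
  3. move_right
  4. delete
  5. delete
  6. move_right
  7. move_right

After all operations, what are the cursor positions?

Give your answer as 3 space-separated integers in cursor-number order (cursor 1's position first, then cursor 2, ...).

Answer: 0 0 0

Derivation:
After op 1 (move_right): buffer="hdpty" (len 5), cursors c1@4 c2@5 c3@5, authorship .....
After op 2 (move_left): buffer="hdpty" (len 5), cursors c1@3 c2@4 c3@4, authorship .....
After op 3 (move_right): buffer="hdpty" (len 5), cursors c1@4 c2@5 c3@5, authorship .....
After op 4 (delete): buffer="hd" (len 2), cursors c1@2 c2@2 c3@2, authorship ..
After op 5 (delete): buffer="" (len 0), cursors c1@0 c2@0 c3@0, authorship 
After op 6 (move_right): buffer="" (len 0), cursors c1@0 c2@0 c3@0, authorship 
After op 7 (move_right): buffer="" (len 0), cursors c1@0 c2@0 c3@0, authorship 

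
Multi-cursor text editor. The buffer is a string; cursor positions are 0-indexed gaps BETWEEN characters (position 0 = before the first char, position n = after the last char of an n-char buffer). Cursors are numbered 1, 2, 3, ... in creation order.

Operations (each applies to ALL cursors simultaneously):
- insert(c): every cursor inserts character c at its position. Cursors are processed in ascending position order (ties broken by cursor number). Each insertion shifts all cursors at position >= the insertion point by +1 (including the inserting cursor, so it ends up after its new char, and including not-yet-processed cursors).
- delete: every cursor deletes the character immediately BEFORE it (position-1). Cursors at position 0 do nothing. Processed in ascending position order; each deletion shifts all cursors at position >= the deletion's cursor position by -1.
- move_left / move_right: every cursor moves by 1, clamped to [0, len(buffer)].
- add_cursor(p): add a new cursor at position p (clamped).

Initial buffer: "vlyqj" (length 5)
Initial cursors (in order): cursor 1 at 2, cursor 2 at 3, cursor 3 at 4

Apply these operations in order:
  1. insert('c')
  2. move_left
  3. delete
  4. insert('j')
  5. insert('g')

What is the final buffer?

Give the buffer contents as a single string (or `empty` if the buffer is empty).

Answer: vjgcjgcjgcj

Derivation:
After op 1 (insert('c')): buffer="vlcycqcj" (len 8), cursors c1@3 c2@5 c3@7, authorship ..1.2.3.
After op 2 (move_left): buffer="vlcycqcj" (len 8), cursors c1@2 c2@4 c3@6, authorship ..1.2.3.
After op 3 (delete): buffer="vcccj" (len 5), cursors c1@1 c2@2 c3@3, authorship .123.
After op 4 (insert('j')): buffer="vjcjcjcj" (len 8), cursors c1@2 c2@4 c3@6, authorship .112233.
After op 5 (insert('g')): buffer="vjgcjgcjgcj" (len 11), cursors c1@3 c2@6 c3@9, authorship .111222333.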